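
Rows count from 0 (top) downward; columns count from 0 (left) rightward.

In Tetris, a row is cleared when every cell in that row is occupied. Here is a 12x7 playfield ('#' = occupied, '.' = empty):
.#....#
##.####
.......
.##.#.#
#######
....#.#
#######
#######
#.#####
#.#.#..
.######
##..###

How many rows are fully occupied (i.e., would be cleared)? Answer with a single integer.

Answer: 3

Derivation:
Check each row:
  row 0: 5 empty cells -> not full
  row 1: 1 empty cell -> not full
  row 2: 7 empty cells -> not full
  row 3: 3 empty cells -> not full
  row 4: 0 empty cells -> FULL (clear)
  row 5: 5 empty cells -> not full
  row 6: 0 empty cells -> FULL (clear)
  row 7: 0 empty cells -> FULL (clear)
  row 8: 1 empty cell -> not full
  row 9: 4 empty cells -> not full
  row 10: 1 empty cell -> not full
  row 11: 2 empty cells -> not full
Total rows cleared: 3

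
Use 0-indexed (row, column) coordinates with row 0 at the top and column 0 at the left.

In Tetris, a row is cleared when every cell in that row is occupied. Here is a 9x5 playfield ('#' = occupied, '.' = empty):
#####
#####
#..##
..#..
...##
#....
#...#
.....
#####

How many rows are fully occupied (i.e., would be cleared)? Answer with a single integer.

Check each row:
  row 0: 0 empty cells -> FULL (clear)
  row 1: 0 empty cells -> FULL (clear)
  row 2: 2 empty cells -> not full
  row 3: 4 empty cells -> not full
  row 4: 3 empty cells -> not full
  row 5: 4 empty cells -> not full
  row 6: 3 empty cells -> not full
  row 7: 5 empty cells -> not full
  row 8: 0 empty cells -> FULL (clear)
Total rows cleared: 3

Answer: 3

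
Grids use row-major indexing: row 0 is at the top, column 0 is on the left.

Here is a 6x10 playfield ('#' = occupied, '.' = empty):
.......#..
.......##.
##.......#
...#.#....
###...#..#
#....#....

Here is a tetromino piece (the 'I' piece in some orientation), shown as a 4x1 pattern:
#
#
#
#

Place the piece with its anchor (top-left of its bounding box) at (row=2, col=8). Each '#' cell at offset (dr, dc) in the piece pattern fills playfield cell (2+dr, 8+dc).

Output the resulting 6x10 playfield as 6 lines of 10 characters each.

Fill (2+0,8+0) = (2,8)
Fill (2+1,8+0) = (3,8)
Fill (2+2,8+0) = (4,8)
Fill (2+3,8+0) = (5,8)

Answer: .......#..
.......##.
##......##
...#.#..#.
###...#.##
#....#..#.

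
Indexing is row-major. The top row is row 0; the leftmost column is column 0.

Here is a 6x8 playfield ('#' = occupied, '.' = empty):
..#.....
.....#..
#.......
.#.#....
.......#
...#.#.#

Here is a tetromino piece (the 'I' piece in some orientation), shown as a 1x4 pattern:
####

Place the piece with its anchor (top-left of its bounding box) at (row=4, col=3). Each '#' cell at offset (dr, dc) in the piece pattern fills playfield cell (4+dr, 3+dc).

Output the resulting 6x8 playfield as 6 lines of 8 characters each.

Fill (4+0,3+0) = (4,3)
Fill (4+0,3+1) = (4,4)
Fill (4+0,3+2) = (4,5)
Fill (4+0,3+3) = (4,6)

Answer: ..#.....
.....#..
#.......
.#.#....
...#####
...#.#.#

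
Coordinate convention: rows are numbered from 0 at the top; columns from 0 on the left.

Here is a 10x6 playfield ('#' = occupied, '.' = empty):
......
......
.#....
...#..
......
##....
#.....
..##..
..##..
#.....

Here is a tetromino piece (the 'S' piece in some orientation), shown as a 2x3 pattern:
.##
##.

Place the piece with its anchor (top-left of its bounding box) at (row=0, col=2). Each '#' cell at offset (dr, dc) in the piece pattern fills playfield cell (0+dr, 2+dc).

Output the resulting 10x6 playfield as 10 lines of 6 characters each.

Fill (0+0,2+1) = (0,3)
Fill (0+0,2+2) = (0,4)
Fill (0+1,2+0) = (1,2)
Fill (0+1,2+1) = (1,3)

Answer: ...##.
..##..
.#....
...#..
......
##....
#.....
..##..
..##..
#.....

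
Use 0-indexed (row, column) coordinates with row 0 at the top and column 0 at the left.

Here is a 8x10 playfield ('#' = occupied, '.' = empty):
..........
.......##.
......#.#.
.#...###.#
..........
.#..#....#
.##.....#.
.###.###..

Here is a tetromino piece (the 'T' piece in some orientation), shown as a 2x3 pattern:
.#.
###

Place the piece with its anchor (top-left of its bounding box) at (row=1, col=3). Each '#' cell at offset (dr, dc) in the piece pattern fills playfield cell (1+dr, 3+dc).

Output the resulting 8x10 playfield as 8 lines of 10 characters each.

Answer: ..........
....#..##.
...####.#.
.#...###.#
..........
.#..#....#
.##.....#.
.###.###..

Derivation:
Fill (1+0,3+1) = (1,4)
Fill (1+1,3+0) = (2,3)
Fill (1+1,3+1) = (2,4)
Fill (1+1,3+2) = (2,5)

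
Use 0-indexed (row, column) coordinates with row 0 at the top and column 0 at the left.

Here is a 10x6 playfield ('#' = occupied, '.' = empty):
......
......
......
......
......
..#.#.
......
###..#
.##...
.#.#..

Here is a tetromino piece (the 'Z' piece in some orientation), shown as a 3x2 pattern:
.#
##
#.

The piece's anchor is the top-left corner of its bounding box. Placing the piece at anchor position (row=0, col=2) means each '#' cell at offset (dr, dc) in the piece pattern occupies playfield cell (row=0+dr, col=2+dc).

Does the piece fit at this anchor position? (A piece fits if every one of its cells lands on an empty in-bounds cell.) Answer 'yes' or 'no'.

Check each piece cell at anchor (0, 2):
  offset (0,1) -> (0,3): empty -> OK
  offset (1,0) -> (1,2): empty -> OK
  offset (1,1) -> (1,3): empty -> OK
  offset (2,0) -> (2,2): empty -> OK
All cells valid: yes

Answer: yes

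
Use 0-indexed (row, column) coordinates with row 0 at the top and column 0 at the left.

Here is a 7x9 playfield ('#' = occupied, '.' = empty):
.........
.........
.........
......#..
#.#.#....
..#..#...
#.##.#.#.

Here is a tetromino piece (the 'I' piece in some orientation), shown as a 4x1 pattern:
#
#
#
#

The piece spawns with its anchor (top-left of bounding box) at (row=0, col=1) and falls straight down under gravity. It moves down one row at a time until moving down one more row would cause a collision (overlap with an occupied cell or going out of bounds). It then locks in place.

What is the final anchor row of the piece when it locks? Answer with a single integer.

Spawn at (row=0, col=1). Try each row:
  row 0: fits
  row 1: fits
  row 2: fits
  row 3: fits
  row 4: blocked -> lock at row 3

Answer: 3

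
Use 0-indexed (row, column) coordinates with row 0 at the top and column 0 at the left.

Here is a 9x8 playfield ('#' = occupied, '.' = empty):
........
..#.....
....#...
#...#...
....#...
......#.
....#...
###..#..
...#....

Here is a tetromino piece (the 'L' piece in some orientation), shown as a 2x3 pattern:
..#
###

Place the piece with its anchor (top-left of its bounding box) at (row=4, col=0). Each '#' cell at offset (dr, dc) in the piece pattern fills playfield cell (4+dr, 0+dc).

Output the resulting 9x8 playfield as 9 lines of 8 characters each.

Answer: ........
..#.....
....#...
#...#...
..#.#...
###...#.
....#...
###..#..
...#....

Derivation:
Fill (4+0,0+2) = (4,2)
Fill (4+1,0+0) = (5,0)
Fill (4+1,0+1) = (5,1)
Fill (4+1,0+2) = (5,2)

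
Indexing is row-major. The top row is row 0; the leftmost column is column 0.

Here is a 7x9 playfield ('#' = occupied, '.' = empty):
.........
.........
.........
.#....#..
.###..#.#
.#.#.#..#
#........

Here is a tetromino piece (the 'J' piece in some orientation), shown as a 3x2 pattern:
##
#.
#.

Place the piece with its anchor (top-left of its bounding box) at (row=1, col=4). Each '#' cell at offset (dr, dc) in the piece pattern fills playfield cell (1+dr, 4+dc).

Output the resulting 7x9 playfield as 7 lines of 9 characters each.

Answer: .........
....##...
....#....
.#..#.#..
.###..#.#
.#.#.#..#
#........

Derivation:
Fill (1+0,4+0) = (1,4)
Fill (1+0,4+1) = (1,5)
Fill (1+1,4+0) = (2,4)
Fill (1+2,4+0) = (3,4)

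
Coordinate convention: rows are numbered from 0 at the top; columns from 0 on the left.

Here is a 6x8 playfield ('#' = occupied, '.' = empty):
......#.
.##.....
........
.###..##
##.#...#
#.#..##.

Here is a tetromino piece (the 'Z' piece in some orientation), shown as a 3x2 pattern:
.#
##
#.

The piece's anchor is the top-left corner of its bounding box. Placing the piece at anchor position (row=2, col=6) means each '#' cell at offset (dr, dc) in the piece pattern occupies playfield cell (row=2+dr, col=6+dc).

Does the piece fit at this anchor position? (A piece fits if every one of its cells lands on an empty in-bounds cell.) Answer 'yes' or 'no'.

Answer: no

Derivation:
Check each piece cell at anchor (2, 6):
  offset (0,1) -> (2,7): empty -> OK
  offset (1,0) -> (3,6): occupied ('#') -> FAIL
  offset (1,1) -> (3,7): occupied ('#') -> FAIL
  offset (2,0) -> (4,6): empty -> OK
All cells valid: no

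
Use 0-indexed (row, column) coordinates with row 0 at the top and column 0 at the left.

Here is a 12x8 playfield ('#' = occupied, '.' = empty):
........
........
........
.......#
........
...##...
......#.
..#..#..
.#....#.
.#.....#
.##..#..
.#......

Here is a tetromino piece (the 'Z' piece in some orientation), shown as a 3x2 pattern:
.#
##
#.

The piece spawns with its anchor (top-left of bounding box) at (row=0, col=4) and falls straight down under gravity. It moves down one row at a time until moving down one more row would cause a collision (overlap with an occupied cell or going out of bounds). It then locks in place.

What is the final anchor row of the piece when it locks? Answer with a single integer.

Answer: 2

Derivation:
Spawn at (row=0, col=4). Try each row:
  row 0: fits
  row 1: fits
  row 2: fits
  row 3: blocked -> lock at row 2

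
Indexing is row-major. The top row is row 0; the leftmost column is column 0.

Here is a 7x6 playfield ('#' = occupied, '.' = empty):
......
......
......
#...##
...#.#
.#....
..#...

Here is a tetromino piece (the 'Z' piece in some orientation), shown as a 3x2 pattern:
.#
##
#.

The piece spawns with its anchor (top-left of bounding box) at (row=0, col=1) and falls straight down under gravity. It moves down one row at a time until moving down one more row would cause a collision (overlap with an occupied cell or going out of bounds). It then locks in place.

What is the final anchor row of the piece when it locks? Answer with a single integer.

Spawn at (row=0, col=1). Try each row:
  row 0: fits
  row 1: fits
  row 2: fits
  row 3: blocked -> lock at row 2

Answer: 2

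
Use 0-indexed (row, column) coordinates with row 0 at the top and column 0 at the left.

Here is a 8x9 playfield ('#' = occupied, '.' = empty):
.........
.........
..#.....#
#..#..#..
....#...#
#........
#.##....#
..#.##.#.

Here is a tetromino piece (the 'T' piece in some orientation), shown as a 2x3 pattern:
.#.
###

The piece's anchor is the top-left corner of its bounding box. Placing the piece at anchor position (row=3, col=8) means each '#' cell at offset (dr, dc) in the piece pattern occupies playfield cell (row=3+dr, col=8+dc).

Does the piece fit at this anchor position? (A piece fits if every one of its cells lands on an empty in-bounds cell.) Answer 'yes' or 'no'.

Check each piece cell at anchor (3, 8):
  offset (0,1) -> (3,9): out of bounds -> FAIL
  offset (1,0) -> (4,8): occupied ('#') -> FAIL
  offset (1,1) -> (4,9): out of bounds -> FAIL
  offset (1,2) -> (4,10): out of bounds -> FAIL
All cells valid: no

Answer: no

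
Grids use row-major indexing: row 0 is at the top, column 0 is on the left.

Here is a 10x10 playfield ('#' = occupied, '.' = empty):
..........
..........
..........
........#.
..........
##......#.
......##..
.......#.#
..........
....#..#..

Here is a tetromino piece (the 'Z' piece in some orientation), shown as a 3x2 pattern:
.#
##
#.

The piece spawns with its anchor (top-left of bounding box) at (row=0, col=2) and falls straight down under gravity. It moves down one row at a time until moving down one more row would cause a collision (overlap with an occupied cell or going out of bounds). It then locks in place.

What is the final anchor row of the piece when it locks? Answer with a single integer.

Spawn at (row=0, col=2). Try each row:
  row 0: fits
  row 1: fits
  row 2: fits
  row 3: fits
  row 4: fits
  row 5: fits
  row 6: fits
  row 7: fits
  row 8: blocked -> lock at row 7

Answer: 7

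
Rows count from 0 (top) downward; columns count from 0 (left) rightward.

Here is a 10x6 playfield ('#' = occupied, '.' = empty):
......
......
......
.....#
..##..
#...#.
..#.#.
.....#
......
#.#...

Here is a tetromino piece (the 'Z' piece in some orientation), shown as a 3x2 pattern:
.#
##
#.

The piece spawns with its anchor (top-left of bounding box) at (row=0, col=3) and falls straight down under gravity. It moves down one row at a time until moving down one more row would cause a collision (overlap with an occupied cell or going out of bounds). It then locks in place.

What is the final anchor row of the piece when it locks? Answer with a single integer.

Spawn at (row=0, col=3). Try each row:
  row 0: fits
  row 1: fits
  row 2: blocked -> lock at row 1

Answer: 1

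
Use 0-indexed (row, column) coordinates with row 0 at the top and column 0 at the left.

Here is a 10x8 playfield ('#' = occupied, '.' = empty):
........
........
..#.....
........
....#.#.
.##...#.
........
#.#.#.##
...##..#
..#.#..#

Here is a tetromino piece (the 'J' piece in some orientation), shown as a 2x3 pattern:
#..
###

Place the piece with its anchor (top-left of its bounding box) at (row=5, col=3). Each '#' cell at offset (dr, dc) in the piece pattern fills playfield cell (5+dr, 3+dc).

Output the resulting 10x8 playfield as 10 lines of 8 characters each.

Answer: ........
........
..#.....
........
....#.#.
.###..#.
...###..
#.#.#.##
...##..#
..#.#..#

Derivation:
Fill (5+0,3+0) = (5,3)
Fill (5+1,3+0) = (6,3)
Fill (5+1,3+1) = (6,4)
Fill (5+1,3+2) = (6,5)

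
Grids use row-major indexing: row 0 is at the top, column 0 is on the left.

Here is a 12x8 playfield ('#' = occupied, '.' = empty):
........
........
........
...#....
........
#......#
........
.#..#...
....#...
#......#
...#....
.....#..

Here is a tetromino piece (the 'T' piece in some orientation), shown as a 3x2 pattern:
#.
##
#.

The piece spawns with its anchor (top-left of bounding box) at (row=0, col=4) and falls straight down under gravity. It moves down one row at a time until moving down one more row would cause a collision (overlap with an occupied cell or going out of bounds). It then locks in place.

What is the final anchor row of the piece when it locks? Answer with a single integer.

Answer: 4

Derivation:
Spawn at (row=0, col=4). Try each row:
  row 0: fits
  row 1: fits
  row 2: fits
  row 3: fits
  row 4: fits
  row 5: blocked -> lock at row 4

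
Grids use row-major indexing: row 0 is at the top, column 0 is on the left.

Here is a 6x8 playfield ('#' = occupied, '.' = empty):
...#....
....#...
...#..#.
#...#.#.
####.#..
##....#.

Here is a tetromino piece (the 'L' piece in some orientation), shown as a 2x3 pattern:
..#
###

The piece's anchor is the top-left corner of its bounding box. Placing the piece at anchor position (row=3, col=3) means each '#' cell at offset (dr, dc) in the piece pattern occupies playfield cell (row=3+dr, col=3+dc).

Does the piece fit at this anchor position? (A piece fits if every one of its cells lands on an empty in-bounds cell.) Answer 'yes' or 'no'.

Check each piece cell at anchor (3, 3):
  offset (0,2) -> (3,5): empty -> OK
  offset (1,0) -> (4,3): occupied ('#') -> FAIL
  offset (1,1) -> (4,4): empty -> OK
  offset (1,2) -> (4,5): occupied ('#') -> FAIL
All cells valid: no

Answer: no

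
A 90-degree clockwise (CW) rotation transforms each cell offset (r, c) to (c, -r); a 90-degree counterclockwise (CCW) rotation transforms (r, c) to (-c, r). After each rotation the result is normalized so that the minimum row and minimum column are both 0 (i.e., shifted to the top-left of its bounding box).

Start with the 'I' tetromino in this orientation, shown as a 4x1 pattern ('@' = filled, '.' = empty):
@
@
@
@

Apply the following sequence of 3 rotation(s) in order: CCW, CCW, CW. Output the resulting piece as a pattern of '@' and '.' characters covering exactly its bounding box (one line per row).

Answer: @@@@

Derivation:
Start:
@
@
@
@
After rotation 1 (CCW):
@@@@
After rotation 2 (CCW):
@
@
@
@
After rotation 3 (CW):
@@@@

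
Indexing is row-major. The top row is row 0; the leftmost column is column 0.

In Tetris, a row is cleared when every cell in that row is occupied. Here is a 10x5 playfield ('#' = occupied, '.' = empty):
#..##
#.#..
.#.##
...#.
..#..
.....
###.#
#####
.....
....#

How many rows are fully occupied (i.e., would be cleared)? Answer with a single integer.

Answer: 1

Derivation:
Check each row:
  row 0: 2 empty cells -> not full
  row 1: 3 empty cells -> not full
  row 2: 2 empty cells -> not full
  row 3: 4 empty cells -> not full
  row 4: 4 empty cells -> not full
  row 5: 5 empty cells -> not full
  row 6: 1 empty cell -> not full
  row 7: 0 empty cells -> FULL (clear)
  row 8: 5 empty cells -> not full
  row 9: 4 empty cells -> not full
Total rows cleared: 1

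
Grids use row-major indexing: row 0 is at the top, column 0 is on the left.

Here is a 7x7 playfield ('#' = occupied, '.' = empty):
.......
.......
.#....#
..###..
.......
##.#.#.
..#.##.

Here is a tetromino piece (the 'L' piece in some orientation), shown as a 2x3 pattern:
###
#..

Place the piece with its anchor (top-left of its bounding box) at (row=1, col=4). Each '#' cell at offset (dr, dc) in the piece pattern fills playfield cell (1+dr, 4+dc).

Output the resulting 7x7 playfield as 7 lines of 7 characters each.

Answer: .......
....###
.#..#.#
..###..
.......
##.#.#.
..#.##.

Derivation:
Fill (1+0,4+0) = (1,4)
Fill (1+0,4+1) = (1,5)
Fill (1+0,4+2) = (1,6)
Fill (1+1,4+0) = (2,4)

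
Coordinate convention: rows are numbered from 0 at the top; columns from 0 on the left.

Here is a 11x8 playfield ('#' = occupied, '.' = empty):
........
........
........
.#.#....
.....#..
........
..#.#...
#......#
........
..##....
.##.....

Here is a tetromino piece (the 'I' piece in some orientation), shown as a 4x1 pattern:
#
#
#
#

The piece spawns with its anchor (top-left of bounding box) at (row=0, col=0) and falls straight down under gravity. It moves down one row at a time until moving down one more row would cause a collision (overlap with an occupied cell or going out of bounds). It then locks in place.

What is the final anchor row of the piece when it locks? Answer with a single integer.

Answer: 3

Derivation:
Spawn at (row=0, col=0). Try each row:
  row 0: fits
  row 1: fits
  row 2: fits
  row 3: fits
  row 4: blocked -> lock at row 3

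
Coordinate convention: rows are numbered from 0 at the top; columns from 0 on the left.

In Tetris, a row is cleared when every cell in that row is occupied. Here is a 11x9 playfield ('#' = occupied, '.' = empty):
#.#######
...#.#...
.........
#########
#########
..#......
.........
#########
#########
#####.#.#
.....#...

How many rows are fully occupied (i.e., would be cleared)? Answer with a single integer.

Answer: 4

Derivation:
Check each row:
  row 0: 1 empty cell -> not full
  row 1: 7 empty cells -> not full
  row 2: 9 empty cells -> not full
  row 3: 0 empty cells -> FULL (clear)
  row 4: 0 empty cells -> FULL (clear)
  row 5: 8 empty cells -> not full
  row 6: 9 empty cells -> not full
  row 7: 0 empty cells -> FULL (clear)
  row 8: 0 empty cells -> FULL (clear)
  row 9: 2 empty cells -> not full
  row 10: 8 empty cells -> not full
Total rows cleared: 4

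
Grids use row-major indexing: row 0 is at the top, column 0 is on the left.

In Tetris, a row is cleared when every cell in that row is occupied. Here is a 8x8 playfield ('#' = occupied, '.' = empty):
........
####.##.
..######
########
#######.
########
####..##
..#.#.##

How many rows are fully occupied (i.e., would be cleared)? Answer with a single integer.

Answer: 2

Derivation:
Check each row:
  row 0: 8 empty cells -> not full
  row 1: 2 empty cells -> not full
  row 2: 2 empty cells -> not full
  row 3: 0 empty cells -> FULL (clear)
  row 4: 1 empty cell -> not full
  row 5: 0 empty cells -> FULL (clear)
  row 6: 2 empty cells -> not full
  row 7: 4 empty cells -> not full
Total rows cleared: 2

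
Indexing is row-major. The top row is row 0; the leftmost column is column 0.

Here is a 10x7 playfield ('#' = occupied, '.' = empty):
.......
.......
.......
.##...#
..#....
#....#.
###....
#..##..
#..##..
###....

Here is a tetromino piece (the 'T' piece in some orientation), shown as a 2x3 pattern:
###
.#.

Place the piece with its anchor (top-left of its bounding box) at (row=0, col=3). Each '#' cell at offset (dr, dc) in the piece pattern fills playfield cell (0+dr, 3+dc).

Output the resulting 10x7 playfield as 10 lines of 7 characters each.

Fill (0+0,3+0) = (0,3)
Fill (0+0,3+1) = (0,4)
Fill (0+0,3+2) = (0,5)
Fill (0+1,3+1) = (1,4)

Answer: ...###.
....#..
.......
.##...#
..#....
#....#.
###....
#..##..
#..##..
###....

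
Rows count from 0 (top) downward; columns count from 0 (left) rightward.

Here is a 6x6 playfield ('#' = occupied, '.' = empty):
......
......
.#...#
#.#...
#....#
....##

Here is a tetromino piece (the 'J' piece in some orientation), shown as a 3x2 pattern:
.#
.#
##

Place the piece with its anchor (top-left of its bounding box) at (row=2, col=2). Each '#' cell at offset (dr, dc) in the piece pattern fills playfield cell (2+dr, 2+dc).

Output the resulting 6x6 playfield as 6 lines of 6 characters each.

Answer: ......
......
.#.#.#
#.##..
#.##.#
....##

Derivation:
Fill (2+0,2+1) = (2,3)
Fill (2+1,2+1) = (3,3)
Fill (2+2,2+0) = (4,2)
Fill (2+2,2+1) = (4,3)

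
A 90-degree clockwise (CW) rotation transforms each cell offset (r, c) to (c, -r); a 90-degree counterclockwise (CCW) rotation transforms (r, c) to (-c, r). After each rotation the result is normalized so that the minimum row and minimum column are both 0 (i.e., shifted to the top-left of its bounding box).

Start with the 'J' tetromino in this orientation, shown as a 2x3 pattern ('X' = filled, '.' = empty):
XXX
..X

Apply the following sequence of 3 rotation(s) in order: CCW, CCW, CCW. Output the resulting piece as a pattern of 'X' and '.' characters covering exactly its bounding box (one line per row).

Start:
XXX
..X
After rotation 1 (CCW):
XX
X.
X.
After rotation 2 (CCW):
X..
XXX
After rotation 3 (CCW):
.X
.X
XX

Answer: .X
.X
XX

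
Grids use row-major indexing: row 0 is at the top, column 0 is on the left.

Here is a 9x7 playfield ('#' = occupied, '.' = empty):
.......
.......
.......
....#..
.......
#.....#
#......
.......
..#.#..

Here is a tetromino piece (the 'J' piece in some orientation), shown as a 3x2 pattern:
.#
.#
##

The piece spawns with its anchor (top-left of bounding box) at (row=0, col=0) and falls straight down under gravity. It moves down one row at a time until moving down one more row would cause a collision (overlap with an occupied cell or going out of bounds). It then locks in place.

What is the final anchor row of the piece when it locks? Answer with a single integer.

Spawn at (row=0, col=0). Try each row:
  row 0: fits
  row 1: fits
  row 2: fits
  row 3: blocked -> lock at row 2

Answer: 2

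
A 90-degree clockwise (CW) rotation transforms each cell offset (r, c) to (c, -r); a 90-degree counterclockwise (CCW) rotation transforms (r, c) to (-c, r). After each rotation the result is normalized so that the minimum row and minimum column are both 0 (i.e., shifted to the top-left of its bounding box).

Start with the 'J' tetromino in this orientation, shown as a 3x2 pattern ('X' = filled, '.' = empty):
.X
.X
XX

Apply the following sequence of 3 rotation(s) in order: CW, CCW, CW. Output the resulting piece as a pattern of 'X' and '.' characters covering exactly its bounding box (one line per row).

Answer: X..
XXX

Derivation:
Start:
.X
.X
XX
After rotation 1 (CW):
X..
XXX
After rotation 2 (CCW):
.X
.X
XX
After rotation 3 (CW):
X..
XXX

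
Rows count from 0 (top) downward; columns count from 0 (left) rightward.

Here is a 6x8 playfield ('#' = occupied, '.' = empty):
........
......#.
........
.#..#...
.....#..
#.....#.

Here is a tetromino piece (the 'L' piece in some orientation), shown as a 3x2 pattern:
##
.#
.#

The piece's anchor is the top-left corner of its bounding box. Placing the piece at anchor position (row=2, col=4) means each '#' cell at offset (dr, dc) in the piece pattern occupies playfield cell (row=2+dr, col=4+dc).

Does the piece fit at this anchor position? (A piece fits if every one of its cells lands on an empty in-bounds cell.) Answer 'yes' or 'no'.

Check each piece cell at anchor (2, 4):
  offset (0,0) -> (2,4): empty -> OK
  offset (0,1) -> (2,5): empty -> OK
  offset (1,1) -> (3,5): empty -> OK
  offset (2,1) -> (4,5): occupied ('#') -> FAIL
All cells valid: no

Answer: no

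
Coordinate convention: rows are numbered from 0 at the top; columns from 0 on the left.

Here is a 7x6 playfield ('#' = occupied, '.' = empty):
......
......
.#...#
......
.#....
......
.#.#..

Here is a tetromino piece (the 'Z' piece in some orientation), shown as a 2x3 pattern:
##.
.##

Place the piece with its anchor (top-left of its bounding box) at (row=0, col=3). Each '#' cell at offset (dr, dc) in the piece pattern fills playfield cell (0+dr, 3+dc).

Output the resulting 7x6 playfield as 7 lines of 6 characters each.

Fill (0+0,3+0) = (0,3)
Fill (0+0,3+1) = (0,4)
Fill (0+1,3+1) = (1,4)
Fill (0+1,3+2) = (1,5)

Answer: ...##.
....##
.#...#
......
.#....
......
.#.#..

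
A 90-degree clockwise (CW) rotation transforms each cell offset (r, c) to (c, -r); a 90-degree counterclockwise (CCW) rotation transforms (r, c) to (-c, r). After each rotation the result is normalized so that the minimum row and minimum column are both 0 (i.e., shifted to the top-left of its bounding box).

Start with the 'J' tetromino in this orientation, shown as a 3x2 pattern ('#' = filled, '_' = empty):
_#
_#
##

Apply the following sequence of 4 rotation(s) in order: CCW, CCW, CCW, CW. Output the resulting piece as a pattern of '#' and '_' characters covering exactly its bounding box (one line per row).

Answer: ##
#_
#_

Derivation:
Start:
_#
_#
##
After rotation 1 (CCW):
###
__#
After rotation 2 (CCW):
##
#_
#_
After rotation 3 (CCW):
#__
###
After rotation 4 (CW):
##
#_
#_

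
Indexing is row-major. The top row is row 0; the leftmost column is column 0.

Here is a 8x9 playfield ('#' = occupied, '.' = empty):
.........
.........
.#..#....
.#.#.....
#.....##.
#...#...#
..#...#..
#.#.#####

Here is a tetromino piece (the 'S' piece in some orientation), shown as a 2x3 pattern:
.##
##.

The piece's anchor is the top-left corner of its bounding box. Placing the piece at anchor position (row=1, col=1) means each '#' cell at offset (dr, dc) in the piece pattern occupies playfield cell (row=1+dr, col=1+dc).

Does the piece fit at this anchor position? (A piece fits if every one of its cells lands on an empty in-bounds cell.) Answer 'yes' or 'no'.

Check each piece cell at anchor (1, 1):
  offset (0,1) -> (1,2): empty -> OK
  offset (0,2) -> (1,3): empty -> OK
  offset (1,0) -> (2,1): occupied ('#') -> FAIL
  offset (1,1) -> (2,2): empty -> OK
All cells valid: no

Answer: no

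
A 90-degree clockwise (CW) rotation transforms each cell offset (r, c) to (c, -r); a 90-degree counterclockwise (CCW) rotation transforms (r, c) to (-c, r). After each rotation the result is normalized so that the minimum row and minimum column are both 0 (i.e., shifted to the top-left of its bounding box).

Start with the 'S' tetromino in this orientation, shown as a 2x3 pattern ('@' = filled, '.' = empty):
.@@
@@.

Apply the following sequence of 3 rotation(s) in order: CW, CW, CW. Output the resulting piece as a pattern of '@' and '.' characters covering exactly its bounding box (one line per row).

Answer: @.
@@
.@

Derivation:
Start:
.@@
@@.
After rotation 1 (CW):
@.
@@
.@
After rotation 2 (CW):
.@@
@@.
After rotation 3 (CW):
@.
@@
.@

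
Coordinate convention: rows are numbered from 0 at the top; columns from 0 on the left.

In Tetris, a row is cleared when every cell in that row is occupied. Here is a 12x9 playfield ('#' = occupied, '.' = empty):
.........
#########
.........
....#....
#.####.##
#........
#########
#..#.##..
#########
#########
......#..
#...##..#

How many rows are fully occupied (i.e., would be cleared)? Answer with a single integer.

Check each row:
  row 0: 9 empty cells -> not full
  row 1: 0 empty cells -> FULL (clear)
  row 2: 9 empty cells -> not full
  row 3: 8 empty cells -> not full
  row 4: 2 empty cells -> not full
  row 5: 8 empty cells -> not full
  row 6: 0 empty cells -> FULL (clear)
  row 7: 5 empty cells -> not full
  row 8: 0 empty cells -> FULL (clear)
  row 9: 0 empty cells -> FULL (clear)
  row 10: 8 empty cells -> not full
  row 11: 5 empty cells -> not full
Total rows cleared: 4

Answer: 4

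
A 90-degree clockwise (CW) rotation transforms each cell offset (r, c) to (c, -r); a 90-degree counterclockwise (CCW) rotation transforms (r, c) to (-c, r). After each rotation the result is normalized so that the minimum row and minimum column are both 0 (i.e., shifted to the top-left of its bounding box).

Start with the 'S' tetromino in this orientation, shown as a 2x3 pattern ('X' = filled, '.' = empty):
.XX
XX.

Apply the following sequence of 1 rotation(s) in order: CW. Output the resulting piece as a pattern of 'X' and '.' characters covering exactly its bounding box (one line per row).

Start:
.XX
XX.
After rotation 1 (CW):
X.
XX
.X

Answer: X.
XX
.X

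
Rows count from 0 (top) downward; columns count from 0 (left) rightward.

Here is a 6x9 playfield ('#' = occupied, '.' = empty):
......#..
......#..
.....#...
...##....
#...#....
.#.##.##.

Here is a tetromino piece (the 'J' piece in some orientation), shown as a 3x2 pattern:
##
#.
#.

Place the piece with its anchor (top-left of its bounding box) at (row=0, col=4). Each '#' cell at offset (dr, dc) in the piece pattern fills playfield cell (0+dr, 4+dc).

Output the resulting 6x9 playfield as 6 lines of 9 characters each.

Answer: ....###..
....#.#..
....##...
...##....
#...#....
.#.##.##.

Derivation:
Fill (0+0,4+0) = (0,4)
Fill (0+0,4+1) = (0,5)
Fill (0+1,4+0) = (1,4)
Fill (0+2,4+0) = (2,4)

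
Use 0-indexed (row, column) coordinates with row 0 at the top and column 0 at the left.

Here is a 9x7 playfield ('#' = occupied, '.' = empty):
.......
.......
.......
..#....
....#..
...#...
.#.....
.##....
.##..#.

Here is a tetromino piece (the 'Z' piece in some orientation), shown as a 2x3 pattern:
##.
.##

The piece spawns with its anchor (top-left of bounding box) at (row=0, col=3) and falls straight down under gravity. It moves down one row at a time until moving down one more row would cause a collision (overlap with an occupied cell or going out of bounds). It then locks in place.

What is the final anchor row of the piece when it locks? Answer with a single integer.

Spawn at (row=0, col=3). Try each row:
  row 0: fits
  row 1: fits
  row 2: fits
  row 3: blocked -> lock at row 2

Answer: 2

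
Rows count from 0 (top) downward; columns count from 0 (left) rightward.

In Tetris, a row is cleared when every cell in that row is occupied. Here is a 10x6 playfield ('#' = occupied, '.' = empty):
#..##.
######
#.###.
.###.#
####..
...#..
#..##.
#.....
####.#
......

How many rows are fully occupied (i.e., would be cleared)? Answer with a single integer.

Check each row:
  row 0: 3 empty cells -> not full
  row 1: 0 empty cells -> FULL (clear)
  row 2: 2 empty cells -> not full
  row 3: 2 empty cells -> not full
  row 4: 2 empty cells -> not full
  row 5: 5 empty cells -> not full
  row 6: 3 empty cells -> not full
  row 7: 5 empty cells -> not full
  row 8: 1 empty cell -> not full
  row 9: 6 empty cells -> not full
Total rows cleared: 1

Answer: 1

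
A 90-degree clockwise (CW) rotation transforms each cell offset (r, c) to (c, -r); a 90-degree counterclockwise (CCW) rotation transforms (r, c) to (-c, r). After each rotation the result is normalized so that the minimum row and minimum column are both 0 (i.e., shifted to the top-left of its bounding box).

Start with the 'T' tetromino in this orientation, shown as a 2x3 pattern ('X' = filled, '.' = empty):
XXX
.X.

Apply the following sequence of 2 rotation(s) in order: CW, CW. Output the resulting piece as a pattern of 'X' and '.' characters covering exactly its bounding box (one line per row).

Start:
XXX
.X.
After rotation 1 (CW):
.X
XX
.X
After rotation 2 (CW):
.X.
XXX

Answer: .X.
XXX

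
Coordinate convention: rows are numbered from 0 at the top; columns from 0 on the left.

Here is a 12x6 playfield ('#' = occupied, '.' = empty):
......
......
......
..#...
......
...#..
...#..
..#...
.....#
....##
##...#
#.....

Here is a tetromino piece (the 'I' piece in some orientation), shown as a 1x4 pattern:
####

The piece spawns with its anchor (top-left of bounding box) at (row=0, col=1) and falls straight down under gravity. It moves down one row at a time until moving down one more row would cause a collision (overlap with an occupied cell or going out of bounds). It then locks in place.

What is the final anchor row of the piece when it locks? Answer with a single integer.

Answer: 2

Derivation:
Spawn at (row=0, col=1). Try each row:
  row 0: fits
  row 1: fits
  row 2: fits
  row 3: blocked -> lock at row 2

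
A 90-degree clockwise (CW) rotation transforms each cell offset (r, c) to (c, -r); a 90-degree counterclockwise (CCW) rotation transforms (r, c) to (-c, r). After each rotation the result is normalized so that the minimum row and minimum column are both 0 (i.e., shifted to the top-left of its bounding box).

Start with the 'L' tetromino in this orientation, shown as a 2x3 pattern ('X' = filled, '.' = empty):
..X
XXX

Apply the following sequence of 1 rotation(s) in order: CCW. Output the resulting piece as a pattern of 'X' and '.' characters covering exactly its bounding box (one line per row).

Start:
..X
XXX
After rotation 1 (CCW):
XX
.X
.X

Answer: XX
.X
.X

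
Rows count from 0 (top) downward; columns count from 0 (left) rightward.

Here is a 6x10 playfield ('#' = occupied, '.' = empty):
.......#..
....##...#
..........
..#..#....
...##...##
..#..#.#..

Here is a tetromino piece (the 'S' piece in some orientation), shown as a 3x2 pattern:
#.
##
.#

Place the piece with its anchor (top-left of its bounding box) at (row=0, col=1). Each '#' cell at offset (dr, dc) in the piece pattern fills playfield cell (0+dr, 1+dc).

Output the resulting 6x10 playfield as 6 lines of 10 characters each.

Answer: .#.....#..
.##.##...#
..#.......
..#..#....
...##...##
..#..#.#..

Derivation:
Fill (0+0,1+0) = (0,1)
Fill (0+1,1+0) = (1,1)
Fill (0+1,1+1) = (1,2)
Fill (0+2,1+1) = (2,2)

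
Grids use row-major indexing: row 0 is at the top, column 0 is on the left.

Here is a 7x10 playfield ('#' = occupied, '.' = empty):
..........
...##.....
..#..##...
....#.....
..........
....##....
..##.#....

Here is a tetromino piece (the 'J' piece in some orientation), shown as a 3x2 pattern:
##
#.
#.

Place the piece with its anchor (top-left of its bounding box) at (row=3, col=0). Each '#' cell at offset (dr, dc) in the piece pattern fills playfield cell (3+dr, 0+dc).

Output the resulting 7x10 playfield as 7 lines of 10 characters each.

Fill (3+0,0+0) = (3,0)
Fill (3+0,0+1) = (3,1)
Fill (3+1,0+0) = (4,0)
Fill (3+2,0+0) = (5,0)

Answer: ..........
...##.....
..#..##...
##..#.....
#.........
#...##....
..##.#....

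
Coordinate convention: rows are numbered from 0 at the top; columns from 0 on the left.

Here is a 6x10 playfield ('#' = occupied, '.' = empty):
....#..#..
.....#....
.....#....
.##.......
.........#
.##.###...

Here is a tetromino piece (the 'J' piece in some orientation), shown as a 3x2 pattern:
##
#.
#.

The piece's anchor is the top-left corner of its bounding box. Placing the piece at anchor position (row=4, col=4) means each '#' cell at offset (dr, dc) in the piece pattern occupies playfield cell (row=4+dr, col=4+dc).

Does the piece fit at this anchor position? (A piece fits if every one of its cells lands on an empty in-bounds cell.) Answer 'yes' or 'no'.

Check each piece cell at anchor (4, 4):
  offset (0,0) -> (4,4): empty -> OK
  offset (0,1) -> (4,5): empty -> OK
  offset (1,0) -> (5,4): occupied ('#') -> FAIL
  offset (2,0) -> (6,4): out of bounds -> FAIL
All cells valid: no

Answer: no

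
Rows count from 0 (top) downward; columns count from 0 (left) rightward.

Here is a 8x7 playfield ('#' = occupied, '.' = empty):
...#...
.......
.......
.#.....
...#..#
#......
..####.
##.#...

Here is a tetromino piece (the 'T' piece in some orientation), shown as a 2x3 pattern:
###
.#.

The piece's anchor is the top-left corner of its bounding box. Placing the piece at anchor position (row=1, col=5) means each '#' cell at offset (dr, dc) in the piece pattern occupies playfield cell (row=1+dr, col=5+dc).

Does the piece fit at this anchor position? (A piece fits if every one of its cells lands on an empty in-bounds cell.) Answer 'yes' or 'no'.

Check each piece cell at anchor (1, 5):
  offset (0,0) -> (1,5): empty -> OK
  offset (0,1) -> (1,6): empty -> OK
  offset (0,2) -> (1,7): out of bounds -> FAIL
  offset (1,1) -> (2,6): empty -> OK
All cells valid: no

Answer: no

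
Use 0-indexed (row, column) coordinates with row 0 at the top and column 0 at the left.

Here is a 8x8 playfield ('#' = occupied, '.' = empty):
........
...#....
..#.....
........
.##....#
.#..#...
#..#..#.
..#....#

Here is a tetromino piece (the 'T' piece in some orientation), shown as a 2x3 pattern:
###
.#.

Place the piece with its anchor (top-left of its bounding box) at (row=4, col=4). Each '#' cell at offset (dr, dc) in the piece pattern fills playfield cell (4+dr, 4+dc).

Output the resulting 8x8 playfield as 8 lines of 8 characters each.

Fill (4+0,4+0) = (4,4)
Fill (4+0,4+1) = (4,5)
Fill (4+0,4+2) = (4,6)
Fill (4+1,4+1) = (5,5)

Answer: ........
...#....
..#.....
........
.##.####
.#..##..
#..#..#.
..#....#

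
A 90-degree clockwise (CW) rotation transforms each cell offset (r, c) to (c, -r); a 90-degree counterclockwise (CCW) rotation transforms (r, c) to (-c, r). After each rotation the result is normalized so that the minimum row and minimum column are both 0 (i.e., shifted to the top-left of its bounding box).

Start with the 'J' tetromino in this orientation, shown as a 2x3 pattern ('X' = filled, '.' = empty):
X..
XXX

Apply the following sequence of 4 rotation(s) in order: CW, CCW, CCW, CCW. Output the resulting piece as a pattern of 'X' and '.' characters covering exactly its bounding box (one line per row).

Start:
X..
XXX
After rotation 1 (CW):
XX
X.
X.
After rotation 2 (CCW):
X..
XXX
After rotation 3 (CCW):
.X
.X
XX
After rotation 4 (CCW):
XXX
..X

Answer: XXX
..X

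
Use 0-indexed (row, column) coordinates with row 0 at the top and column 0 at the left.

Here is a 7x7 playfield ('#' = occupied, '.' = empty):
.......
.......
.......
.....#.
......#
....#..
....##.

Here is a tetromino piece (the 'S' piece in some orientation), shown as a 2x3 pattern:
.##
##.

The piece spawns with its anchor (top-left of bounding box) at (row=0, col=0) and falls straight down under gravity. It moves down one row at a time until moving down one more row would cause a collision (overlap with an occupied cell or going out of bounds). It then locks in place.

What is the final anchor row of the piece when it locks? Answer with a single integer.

Answer: 5

Derivation:
Spawn at (row=0, col=0). Try each row:
  row 0: fits
  row 1: fits
  row 2: fits
  row 3: fits
  row 4: fits
  row 5: fits
  row 6: blocked -> lock at row 5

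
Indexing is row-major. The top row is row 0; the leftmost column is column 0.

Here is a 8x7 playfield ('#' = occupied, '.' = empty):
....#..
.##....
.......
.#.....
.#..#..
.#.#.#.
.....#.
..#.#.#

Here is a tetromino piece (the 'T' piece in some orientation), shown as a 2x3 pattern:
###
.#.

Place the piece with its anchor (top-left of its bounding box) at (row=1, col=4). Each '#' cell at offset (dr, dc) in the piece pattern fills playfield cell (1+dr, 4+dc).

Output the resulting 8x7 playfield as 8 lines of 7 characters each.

Fill (1+0,4+0) = (1,4)
Fill (1+0,4+1) = (1,5)
Fill (1+0,4+2) = (1,6)
Fill (1+1,4+1) = (2,5)

Answer: ....#..
.##.###
.....#.
.#.....
.#..#..
.#.#.#.
.....#.
..#.#.#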